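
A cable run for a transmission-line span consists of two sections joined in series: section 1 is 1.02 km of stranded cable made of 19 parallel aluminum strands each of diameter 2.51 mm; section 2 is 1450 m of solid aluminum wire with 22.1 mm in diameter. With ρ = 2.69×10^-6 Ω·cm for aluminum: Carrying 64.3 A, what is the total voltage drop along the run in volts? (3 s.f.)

25.3 V

ρ = 2.69×10^-6 Ω·cm = 2.69×10^-8 Ω·m
Section 1: A_strand = π(1.2550e-03)² = 4.948e-06 m²; R₁ = ρL/(N·A_s) = (2.69×10^-8)(1020)/(19×4.948e-06) = 0.2919 Ω
Section 2: A = π(d/2)² = π(1.1050e-02 m)² = 3.836e-04 m²
R₂ = (2.69×10^-8)(1450)/(3.836e-04) = 0.1017 Ω
R = R₁ + R₂ = 0.3935 Ω
V = IR = 64.3 × 0.3935 = 25.3 V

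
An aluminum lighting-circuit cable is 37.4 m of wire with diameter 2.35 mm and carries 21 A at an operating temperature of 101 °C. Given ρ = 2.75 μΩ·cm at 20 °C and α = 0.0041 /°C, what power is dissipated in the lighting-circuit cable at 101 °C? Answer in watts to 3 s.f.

ρ = 2.75 μΩ·cm = 2.75×10^-8 Ω·m
A = π(d/2)² = π(1.1750e-03 m)² = 4.337e-06 m²
R₍20₎ = ρL/A = (2.75×10^-8)(37.4)/(4.337e-06) = 0.2371 Ω
R₍101₎ = R₍20₎(1 + αΔT) = 0.2371 × (1 + 0.0041×81) = 0.3159 Ω
P = I²R = (21)² × 0.3159 = 139 W

139 W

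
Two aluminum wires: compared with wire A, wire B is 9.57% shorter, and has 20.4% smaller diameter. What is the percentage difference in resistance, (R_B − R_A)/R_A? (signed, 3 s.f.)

R ∝ L/d², so R_B/R_A = (1 − 9.57/100) × (1 − 20.4/100)⁻²
= 0.9043 × 1.578 = 1.427
(R_B − R_A)/R_A = 1.427 − 1 = 42.7%

42.7%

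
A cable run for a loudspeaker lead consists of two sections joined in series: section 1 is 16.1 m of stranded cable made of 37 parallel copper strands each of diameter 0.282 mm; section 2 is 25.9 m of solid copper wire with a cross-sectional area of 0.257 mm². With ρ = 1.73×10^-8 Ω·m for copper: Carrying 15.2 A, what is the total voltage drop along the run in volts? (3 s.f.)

28.3 V

Section 1: A_strand = π(1.4100e-04)² = 6.246e-08 m²; R₁ = ρL/(N·A_s) = (1.73×10^-8)(16.1)/(37×6.246e-08) = 0.1205 Ω
Section 2: A = 0.257 mm² = 2.570e-07 m²
R₂ = (1.73×10^-8)(25.9)/(2.570e-07) = 1.743 Ω
R = R₁ + R₂ = 1.864 Ω
V = IR = 15.2 × 1.864 = 28.3 V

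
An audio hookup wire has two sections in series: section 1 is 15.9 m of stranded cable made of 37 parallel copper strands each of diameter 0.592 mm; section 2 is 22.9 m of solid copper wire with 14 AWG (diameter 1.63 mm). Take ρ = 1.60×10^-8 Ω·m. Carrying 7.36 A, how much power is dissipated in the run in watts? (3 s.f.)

10.9 W

Section 1: A_strand = π(2.9600e-04)² = 2.753e-07 m²; R₁ = ρL/(N·A_s) = (1.60×10^-8)(15.9)/(37×2.753e-07) = 0.02498 Ω
Section 2: A = π(1.63/2 mm)² = π(8.1500e-04 m)² = 2.087e-06 m²
R₂ = (1.60×10^-8)(22.9)/(2.087e-06) = 0.1756 Ω
R = R₁ + R₂ = 0.2006 Ω
P = I²R = (7.36)² × 0.2006 = 10.9 W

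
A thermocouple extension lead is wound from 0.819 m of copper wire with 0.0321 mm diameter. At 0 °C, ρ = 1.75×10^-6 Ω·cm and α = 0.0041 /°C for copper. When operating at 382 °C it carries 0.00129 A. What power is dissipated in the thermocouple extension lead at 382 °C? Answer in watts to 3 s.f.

7.56×10^-5 W

ρ = 1.75×10^-6 Ω·cm = 1.75×10^-8 Ω·m
A = π(d/2)² = π(1.6050e-05 m)² = 8.093e-10 m²
R₍0₎ = ρL/A = (1.75×10^-8)(0.819)/(8.093e-10) = 17.71 Ω
R₍382₎ = R₍0₎(1 + αΔT) = 17.71 × (1 + 0.0041×382) = 45.45 Ω
P = I²R = (0.00129)² × 45.45 = 7.56×10^-5 W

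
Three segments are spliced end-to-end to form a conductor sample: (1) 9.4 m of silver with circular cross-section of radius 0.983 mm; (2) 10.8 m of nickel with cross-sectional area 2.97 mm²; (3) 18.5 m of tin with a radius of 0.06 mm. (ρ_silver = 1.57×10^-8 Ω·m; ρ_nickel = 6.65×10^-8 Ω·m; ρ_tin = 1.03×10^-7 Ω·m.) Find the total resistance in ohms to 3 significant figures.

169 Ω

Seg 1: A = πr² = π(9.8300e-04 m)² = 3.036e-06 m²
R_1 = (1.57×10^-8)(9.4)/(3.036e-06) = 0.04862 Ω
Seg 2: A = 2.97 mm² = 2.970e-06 m²
R_2 = (6.65×10^-8)(10.8)/(2.970e-06) = 0.2418 Ω
Seg 3: A = πr² = π(6.0000e-05 m)² = 1.131e-08 m²
R_3 = (1.03×10^-7)(18.5)/(1.131e-08) = 168.5 Ω
R_total = R_1 + R_2 + R_3 = 169 Ω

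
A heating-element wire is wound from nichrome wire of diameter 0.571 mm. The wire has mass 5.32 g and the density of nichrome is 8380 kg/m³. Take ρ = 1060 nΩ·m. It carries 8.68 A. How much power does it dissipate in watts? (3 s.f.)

ρ = 1060 nΩ·m = 1.06×10^-6 Ω·m
A = π(d/2)² = π(2.8550e-04 m)² = 2.5607e-07 m²
L = m/(density·A) = 0.00532/(8380×2.5607e-07) = 2.479 m
R = ρL/A = (1.06×10^-6)(2.479)/(2.5607e-07) = 10.26 Ω
P = I²R = (8.68)² × 10.26 = 773 W

773 W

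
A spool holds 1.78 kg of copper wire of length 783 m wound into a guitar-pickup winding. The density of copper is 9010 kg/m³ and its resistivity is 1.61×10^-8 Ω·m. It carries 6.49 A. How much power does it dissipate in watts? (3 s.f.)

A = m/(density·L) = 1.78/(9010×783) = 2.5231e-07 m²
R = ρL/A = (1.61×10^-8)(783)/(2.5231e-07) = 49.96 Ω
P = I²R = (6.49)² × 49.96 = 2100 W

2100 W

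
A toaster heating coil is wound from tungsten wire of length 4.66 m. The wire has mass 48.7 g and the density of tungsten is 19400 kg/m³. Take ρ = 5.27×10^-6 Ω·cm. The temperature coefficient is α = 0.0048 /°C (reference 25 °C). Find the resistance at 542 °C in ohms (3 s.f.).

ρ = 5.27×10^-6 Ω·cm = 5.27×10^-8 Ω·m
A = m/(density·L) = 0.0487/(19400×4.66) = 5.3869e-07 m²
R = ρL/A = (5.27×10^-8)(4.66)/(5.3869e-07) = 0.4559 Ω
R(542 °C) = 0.4559 × (1 + 0.0048×517) = 1.59 Ω

1.59 Ω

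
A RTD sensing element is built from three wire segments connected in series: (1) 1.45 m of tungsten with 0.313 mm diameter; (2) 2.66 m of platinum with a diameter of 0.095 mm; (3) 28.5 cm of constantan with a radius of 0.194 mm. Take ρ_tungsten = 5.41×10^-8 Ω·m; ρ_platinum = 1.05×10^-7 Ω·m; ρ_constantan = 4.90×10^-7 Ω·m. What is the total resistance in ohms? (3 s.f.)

Seg 1: A = π(d/2)² = π(1.5650e-04 m)² = 7.694e-08 m²
R_1 = (5.41×10^-8)(1.45)/(7.694e-08) = 1.019 Ω
Seg 2: A = π(d/2)² = π(4.7500e-05 m)² = 7.088e-09 m²
R_2 = (1.05×10^-7)(2.66)/(7.088e-09) = 39.4 Ω
Seg 3: A = πr² = π(1.9400e-04 m)² = 1.182e-07 m²
R_3 = (4.90×10^-7)(0.285)/(1.182e-07) = 1.181 Ω
R_total = R_1 + R_2 + R_3 = 41.6 Ω

41.6 Ω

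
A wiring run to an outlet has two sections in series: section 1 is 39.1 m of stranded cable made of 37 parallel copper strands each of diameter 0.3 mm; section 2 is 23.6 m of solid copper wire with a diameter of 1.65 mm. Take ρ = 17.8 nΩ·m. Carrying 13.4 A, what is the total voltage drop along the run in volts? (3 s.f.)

6.20 V

ρ = 17.8 nΩ·m = 1.78×10^-8 Ω·m
Section 1: A_strand = π(1.5000e-04)² = 7.069e-08 m²; R₁ = ρL/(N·A_s) = (1.78×10^-8)(39.1)/(37×7.069e-08) = 0.2661 Ω
Section 2: A = π(d/2)² = π(8.2500e-04 m)² = 2.138e-06 m²
R₂ = (1.78×10^-8)(23.6)/(2.138e-06) = 0.1965 Ω
R = R₁ + R₂ = 0.4626 Ω
V = IR = 13.4 × 0.4626 = 6.20 V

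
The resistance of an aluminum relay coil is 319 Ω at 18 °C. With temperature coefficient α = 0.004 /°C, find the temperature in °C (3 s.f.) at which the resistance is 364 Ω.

R = R₀(1 + α(T − T₀)) ⇒ T = T₀ + (R/R₀ − 1)/α
T = 18 + (364/319 − 1)/0.004 = 18 + (0.1411)/0.004 = 53.3 °C

53.3 °C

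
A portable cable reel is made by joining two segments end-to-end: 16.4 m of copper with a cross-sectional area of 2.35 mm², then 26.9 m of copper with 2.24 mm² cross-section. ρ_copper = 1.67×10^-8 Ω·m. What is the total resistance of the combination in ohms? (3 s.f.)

0.317 Ω

Segment 1: A = 2.35 mm² = 2.350e-06 m²
R₁ = ρL/A = (1.67×10^-8)(16.4)/(2.350e-06) = 0.1165 Ω
Segment 2: A = 2.24 mm² = 2.240e-06 m²
R₂ = (1.67×10^-8)(26.9)/(2.240e-06) = 0.2005 Ω
R = R₁ + R₂ = 0.317 Ω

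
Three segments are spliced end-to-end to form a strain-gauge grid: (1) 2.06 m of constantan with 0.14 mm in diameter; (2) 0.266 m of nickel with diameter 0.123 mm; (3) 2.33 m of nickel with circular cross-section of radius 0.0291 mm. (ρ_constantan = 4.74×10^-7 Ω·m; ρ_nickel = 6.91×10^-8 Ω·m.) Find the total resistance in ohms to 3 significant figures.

125 Ω

Seg 1: A = π(d/2)² = π(7.0000e-05 m)² = 1.539e-08 m²
R_1 = (4.74×10^-7)(2.06)/(1.539e-08) = 63.43 Ω
Seg 2: A = π(d/2)² = π(6.1500e-05 m)² = 1.188e-08 m²
R_2 = (6.91×10^-8)(0.266)/(1.188e-08) = 1.547 Ω
Seg 3: A = πr² = π(2.9100e-05 m)² = 2.660e-09 m²
R_3 = (6.91×10^-8)(2.33)/(2.660e-09) = 60.52 Ω
R_total = R_1 + R_2 + R_3 = 125 Ω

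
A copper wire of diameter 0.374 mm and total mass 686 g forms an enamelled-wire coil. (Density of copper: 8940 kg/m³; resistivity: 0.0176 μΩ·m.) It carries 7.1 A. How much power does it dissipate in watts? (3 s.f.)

ρ = 0.0176 μΩ·m = 1.76×10^-8 Ω·m
A = π(d/2)² = π(1.8700e-04 m)² = 1.0986e-07 m²
L = m/(density·A) = 0.686/(8940×1.0986e-07) = 698.5 m
R = ρL/A = (1.76×10^-8)(698.5)/(1.0986e-07) = 111.9 Ω
P = I²R = (7.1)² × 111.9 = 5640 W

5640 W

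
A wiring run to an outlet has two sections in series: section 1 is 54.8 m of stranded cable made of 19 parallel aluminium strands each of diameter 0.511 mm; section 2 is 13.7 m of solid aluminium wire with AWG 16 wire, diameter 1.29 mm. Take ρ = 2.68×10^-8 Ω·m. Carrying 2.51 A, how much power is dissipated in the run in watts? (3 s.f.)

Section 1: A_strand = π(2.5550e-04)² = 2.051e-07 m²; R₁ = ρL/(N·A_s) = (2.68×10^-8)(54.8)/(19×2.051e-07) = 0.3769 Ω
Section 2: A = π(1.29/2 mm)² = π(6.4500e-04 m)² = 1.307e-06 m²
R₂ = (2.68×10^-8)(13.7)/(1.307e-06) = 0.2809 Ω
R = R₁ + R₂ = 0.6578 Ω
P = I²R = (2.51)² × 0.6578 = 4.14 W

4.14 W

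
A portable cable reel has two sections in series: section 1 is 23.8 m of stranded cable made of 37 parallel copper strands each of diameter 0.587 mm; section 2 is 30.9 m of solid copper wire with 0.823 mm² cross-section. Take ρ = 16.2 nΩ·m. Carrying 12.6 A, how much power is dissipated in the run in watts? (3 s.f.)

ρ = 16.2 nΩ·m = 1.62×10^-8 Ω·m
Section 1: A_strand = π(2.9350e-04)² = 2.706e-07 m²; R₁ = ρL/(N·A_s) = (1.62×10^-8)(23.8)/(37×2.706e-07) = 0.03851 Ω
Section 2: A = 0.823 mm² = 8.230e-07 m²
R₂ = (1.62×10^-8)(30.9)/(8.230e-07) = 0.6082 Ω
R = R₁ + R₂ = 0.6467 Ω
P = I²R = (12.6)² × 0.6467 = 103 W

103 W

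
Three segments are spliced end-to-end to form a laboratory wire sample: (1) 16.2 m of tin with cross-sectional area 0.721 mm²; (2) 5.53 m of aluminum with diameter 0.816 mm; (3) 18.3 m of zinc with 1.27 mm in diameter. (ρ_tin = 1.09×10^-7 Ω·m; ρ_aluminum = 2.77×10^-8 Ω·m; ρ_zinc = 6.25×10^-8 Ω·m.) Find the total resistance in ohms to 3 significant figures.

3.64 Ω

Seg 1: A = 0.721 mm² = 7.210e-07 m²
R_1 = (1.09×10^-7)(16.2)/(7.210e-07) = 2.449 Ω
Seg 2: A = π(d/2)² = π(4.0800e-04 m)² = 5.230e-07 m²
R_2 = (2.77×10^-8)(5.53)/(5.230e-07) = 0.2929 Ω
Seg 3: A = π(d/2)² = π(6.3500e-04 m)² = 1.267e-06 m²
R_3 = (6.25×10^-8)(18.3)/(1.267e-06) = 0.9029 Ω
R_total = R_1 + R_2 + R_3 = 3.64 Ω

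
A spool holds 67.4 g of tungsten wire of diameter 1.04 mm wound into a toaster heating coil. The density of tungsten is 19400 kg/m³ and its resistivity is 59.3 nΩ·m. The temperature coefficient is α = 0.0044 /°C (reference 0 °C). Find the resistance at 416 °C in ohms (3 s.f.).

0.808 Ω

ρ = 59.3 nΩ·m = 5.93×10^-8 Ω·m
A = π(d/2)² = π(5.2000e-04 m)² = 8.4949e-07 m²
L = m/(density·A) = 0.0674/(19400×8.4949e-07) = 4.09 m
R = ρL/A = (5.93×10^-8)(4.09)/(8.4949e-07) = 0.2855 Ω
R(416 °C) = 0.2855 × (1 + 0.0044×416) = 0.808 Ω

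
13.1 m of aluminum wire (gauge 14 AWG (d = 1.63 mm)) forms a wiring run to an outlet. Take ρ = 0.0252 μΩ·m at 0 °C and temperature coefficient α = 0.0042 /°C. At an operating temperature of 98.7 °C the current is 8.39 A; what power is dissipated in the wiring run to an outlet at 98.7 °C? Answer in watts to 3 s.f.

ρ = 0.0252 μΩ·m = 2.52×10^-8 Ω·m
A = π(1.63/2 mm)² = π(8.1500e-04 m)² = 2.087e-06 m²
R₍0₎ = ρL/A = (2.52×10^-8)(13.1)/(2.087e-06) = 0.1582 Ω
R₍98.7₎ = R₍0₎(1 + αΔT) = 0.1582 × (1 + 0.0042×98.7) = 0.2238 Ω
P = I²R = (8.39)² × 0.2238 = 15.8 W

15.8 W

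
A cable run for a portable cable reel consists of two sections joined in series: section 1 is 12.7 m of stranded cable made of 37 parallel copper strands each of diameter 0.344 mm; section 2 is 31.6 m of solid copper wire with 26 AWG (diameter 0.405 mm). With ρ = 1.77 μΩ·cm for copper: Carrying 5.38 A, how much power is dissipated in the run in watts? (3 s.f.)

ρ = 1.77 μΩ·cm = 1.77×10^-8 Ω·m
Section 1: A_strand = π(1.7200e-04)² = 9.294e-08 m²; R₁ = ρL/(N·A_s) = (1.77×10^-8)(12.7)/(37×9.294e-08) = 0.06537 Ω
Section 2: A = π(0.405/2 mm)² = π(2.0250e-04 m)² = 1.288e-07 m²
R₂ = (1.77×10^-8)(31.6)/(1.288e-07) = 4.342 Ω
R = R₁ + R₂ = 4.407 Ω
P = I²R = (5.38)² × 4.407 = 128 W

128 W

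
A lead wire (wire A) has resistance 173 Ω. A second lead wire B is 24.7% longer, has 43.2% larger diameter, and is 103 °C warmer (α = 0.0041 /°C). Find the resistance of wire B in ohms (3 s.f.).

150 Ω

R ∝ ρL/d² with ρ ∝ (1+αΔT), so R_B/R_A = (1 + 24.7/100) × (1 + 43.2/100)⁻² × (1 + 0.0041×103)
= 1.247 × 0.4877 × 1.422 = 0.8649
R_B = 0.8649 × 173 = 150 Ω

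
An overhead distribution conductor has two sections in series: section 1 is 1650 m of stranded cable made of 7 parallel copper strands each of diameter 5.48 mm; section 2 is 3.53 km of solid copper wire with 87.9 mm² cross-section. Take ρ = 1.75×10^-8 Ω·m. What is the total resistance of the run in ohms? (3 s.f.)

Section 1: A_strand = π(2.7400e-03)² = 2.359e-05 m²; R₁ = ρL/(N·A_s) = (1.75×10^-8)(1650)/(7×2.359e-05) = 0.1749 Ω
Section 2: A = 87.9 mm² = 8.790e-05 m²
R₂ = (1.75×10^-8)(3530)/(8.790e-05) = 0.7028 Ω
R = R₁ + R₂ = 0.878 Ω

0.878 Ω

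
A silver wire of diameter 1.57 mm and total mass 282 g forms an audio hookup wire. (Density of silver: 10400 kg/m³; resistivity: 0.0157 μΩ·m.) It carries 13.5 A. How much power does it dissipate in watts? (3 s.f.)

ρ = 0.0157 μΩ·m = 1.57×10^-8 Ω·m
A = π(d/2)² = π(7.8500e-04 m)² = 1.9359e-06 m²
L = m/(density·A) = 0.282/(10400×1.9359e-06) = 14.01 m
R = ρL/A = (1.57×10^-8)(14.01)/(1.9359e-06) = 0.1136 Ω
P = I²R = (13.5)² × 0.1136 = 20.7 W

20.7 W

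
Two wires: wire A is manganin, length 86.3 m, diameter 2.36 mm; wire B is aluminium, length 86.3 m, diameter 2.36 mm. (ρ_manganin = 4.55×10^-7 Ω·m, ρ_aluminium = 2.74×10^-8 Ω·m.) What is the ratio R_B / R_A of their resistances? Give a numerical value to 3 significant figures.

R ∝ ρL/d², so R_B/R_A = (ρ_B/ρ_A)
= (2.74×10^-8/4.55×10^-7) = 0.0602

0.0602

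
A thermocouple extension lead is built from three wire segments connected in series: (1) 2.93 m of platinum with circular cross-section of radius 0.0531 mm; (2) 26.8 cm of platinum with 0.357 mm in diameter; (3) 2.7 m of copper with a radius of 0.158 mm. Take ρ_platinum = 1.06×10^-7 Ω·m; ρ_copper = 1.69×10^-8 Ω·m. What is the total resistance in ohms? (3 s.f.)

Seg 1: A = πr² = π(5.3100e-05 m)² = 8.858e-09 m²
R_1 = (1.06×10^-7)(2.93)/(8.858e-09) = 35.06 Ω
Seg 2: A = π(d/2)² = π(1.7850e-04 m)² = 1.001e-07 m²
R_2 = (1.06×10^-7)(0.268)/(1.001e-07) = 0.2838 Ω
Seg 3: A = πr² = π(1.5800e-04 m)² = 7.843e-08 m²
R_3 = (1.69×10^-8)(2.7)/(7.843e-08) = 0.5818 Ω
R_total = R_1 + R_2 + R_3 = 35.9 Ω

35.9 Ω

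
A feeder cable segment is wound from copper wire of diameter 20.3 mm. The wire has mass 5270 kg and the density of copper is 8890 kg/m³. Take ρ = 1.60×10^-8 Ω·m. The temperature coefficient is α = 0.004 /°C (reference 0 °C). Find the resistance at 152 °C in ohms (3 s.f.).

A = π(d/2)² = π(1.0150e-02 m)² = 3.2365e-04 m²
L = m/(density·A) = 5270/(8890×3.2365e-04) = 1832 m
R = ρL/A = (1.60×10^-8)(1832)/(3.2365e-04) = 0.09055 Ω
R(152 °C) = 0.09055 × (1 + 0.004×152) = 0.146 Ω

0.146 Ω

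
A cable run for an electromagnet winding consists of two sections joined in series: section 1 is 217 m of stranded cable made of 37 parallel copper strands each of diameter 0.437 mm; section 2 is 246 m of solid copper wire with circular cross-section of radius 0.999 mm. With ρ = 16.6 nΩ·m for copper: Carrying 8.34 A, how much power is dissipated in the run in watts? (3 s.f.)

ρ = 16.6 nΩ·m = 1.66×10^-8 Ω·m
Section 1: A_strand = π(2.1850e-04)² = 1.500e-07 m²; R₁ = ρL/(N·A_s) = (1.66×10^-8)(217)/(37×1.500e-07) = 0.6491 Ω
Section 2: A = πr² = π(9.9900e-04 m)² = 3.135e-06 m²
R₂ = (1.66×10^-8)(246)/(3.135e-06) = 1.302 Ω
R = R₁ + R₂ = 1.952 Ω
P = I²R = (8.34)² × 1.952 = 136 W

136 W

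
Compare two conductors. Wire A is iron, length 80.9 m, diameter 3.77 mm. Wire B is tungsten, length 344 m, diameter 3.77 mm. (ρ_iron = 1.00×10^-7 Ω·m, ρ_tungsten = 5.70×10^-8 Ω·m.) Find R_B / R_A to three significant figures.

2.42

R ∝ ρL/d², so R_B/R_A = (ρ_B/ρ_A) × (L_B/L_A)
= (5.70×10^-8/1.00×10^-7) × (344/80.9) = 2.42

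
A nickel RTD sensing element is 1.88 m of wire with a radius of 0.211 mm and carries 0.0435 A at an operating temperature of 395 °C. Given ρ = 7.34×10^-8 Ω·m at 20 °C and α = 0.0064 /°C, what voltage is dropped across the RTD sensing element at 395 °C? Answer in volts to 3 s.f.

0.146 V

A = πr² = π(2.1100e-04 m)² = 1.399e-07 m²
R₍20₎ = ρL/A = (7.34×10^-8)(1.88)/(1.399e-07) = 0.9866 Ω
R₍395₎ = R₍20₎(1 + αΔT) = 0.9866 × (1 + 0.0064×375) = 3.354 Ω
V = IR = 0.0435 × 3.354 = 0.146 V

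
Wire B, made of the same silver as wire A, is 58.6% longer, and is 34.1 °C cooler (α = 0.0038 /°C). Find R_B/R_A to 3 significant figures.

1.38

R ∝ ρL/d² with ρ ∝ (1+αΔT), so R_B/R_A = (1 + 58.6/100) × (1 − 0.0038×34.1)
= 1.586 × 0.8704 = 1.38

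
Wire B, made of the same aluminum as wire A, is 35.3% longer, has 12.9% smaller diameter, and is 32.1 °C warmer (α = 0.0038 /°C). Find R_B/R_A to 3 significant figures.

2.00

R ∝ ρL/d² with ρ ∝ (1+αΔT), so R_B/R_A = (1 + 35.3/100) × (1 − 12.9/100)⁻² × (1 + 0.0038×32.1)
= 1.353 × 1.318 × 1.122 = 2.00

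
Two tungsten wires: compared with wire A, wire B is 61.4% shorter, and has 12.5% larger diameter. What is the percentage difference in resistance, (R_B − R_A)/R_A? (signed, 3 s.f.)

R ∝ L/d², so R_B/R_A = (1 − 61.4/100) × (1 + 12.5/100)⁻²
= 0.386 × 0.7901 = 0.305
(R_B − R_A)/R_A = 0.305 − 1 = -69.5%

-69.5%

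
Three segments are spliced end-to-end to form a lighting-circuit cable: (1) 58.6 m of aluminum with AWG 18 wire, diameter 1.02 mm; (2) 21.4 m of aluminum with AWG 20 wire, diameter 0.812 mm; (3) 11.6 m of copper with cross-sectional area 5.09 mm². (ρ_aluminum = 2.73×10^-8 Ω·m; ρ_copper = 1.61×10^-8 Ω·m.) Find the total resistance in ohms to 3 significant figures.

3.12 Ω

Seg 1: A = π(1.02/2 mm)² = π(5.1000e-04 m)² = 8.171e-07 m²
R_1 = (2.73×10^-8)(58.6)/(8.171e-07) = 1.958 Ω
Seg 2: A = π(0.812/2 mm)² = π(4.0600e-04 m)² = 5.178e-07 m²
R_2 = (2.73×10^-8)(21.4)/(5.178e-07) = 1.128 Ω
Seg 3: A = 5.09 mm² = 5.090e-06 m²
R_3 = (1.61×10^-8)(11.6)/(5.090e-06) = 0.03669 Ω
R_total = R_1 + R_2 + R_3 = 3.12 Ω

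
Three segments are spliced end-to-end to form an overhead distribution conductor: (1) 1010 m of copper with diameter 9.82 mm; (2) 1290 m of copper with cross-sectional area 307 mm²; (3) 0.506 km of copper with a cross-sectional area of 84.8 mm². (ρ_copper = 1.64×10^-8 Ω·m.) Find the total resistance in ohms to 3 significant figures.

0.385 Ω

Seg 1: A = π(d/2)² = π(4.9100e-03 m)² = 7.574e-05 m²
R_1 = (1.64×10^-8)(1010)/(7.574e-05) = 0.2187 Ω
Seg 2: A = 307 mm² = 3.070e-04 m²
R_2 = (1.64×10^-8)(1290)/(3.070e-04) = 0.06891 Ω
Seg 3: A = 84.8 mm² = 8.480e-05 m²
R_3 = (1.64×10^-8)(506)/(8.480e-05) = 0.09786 Ω
R_total = R_1 + R_2 + R_3 = 0.385 Ω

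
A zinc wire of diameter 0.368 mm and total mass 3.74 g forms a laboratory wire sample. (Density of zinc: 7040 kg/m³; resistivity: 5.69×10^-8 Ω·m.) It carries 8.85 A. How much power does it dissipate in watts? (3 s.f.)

209 W

A = π(d/2)² = π(1.8400e-04 m)² = 1.0636e-07 m²
L = m/(density·A) = 0.00374/(7040×1.0636e-07) = 4.995 m
R = ρL/A = (5.69×10^-8)(4.995)/(1.0636e-07) = 2.672 Ω
P = I²R = (8.85)² × 2.672 = 209 W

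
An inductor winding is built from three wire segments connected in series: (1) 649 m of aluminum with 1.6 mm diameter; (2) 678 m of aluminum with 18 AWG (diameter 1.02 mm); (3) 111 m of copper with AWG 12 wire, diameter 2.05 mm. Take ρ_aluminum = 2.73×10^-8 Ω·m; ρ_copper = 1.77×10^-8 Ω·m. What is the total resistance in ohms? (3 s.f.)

32.1 Ω

Seg 1: A = π(d/2)² = π(8.0000e-04 m)² = 2.011e-06 m²
R_1 = (2.73×10^-8)(649)/(2.011e-06) = 8.812 Ω
Seg 2: A = π(1.02/2 mm)² = π(5.1000e-04 m)² = 8.171e-07 m²
R_2 = (2.73×10^-8)(678)/(8.171e-07) = 22.65 Ω
Seg 3: A = π(2.05/2 mm)² = π(1.0250e-03 m)² = 3.301e-06 m²
R_3 = (1.77×10^-8)(111)/(3.301e-06) = 0.5952 Ω
R_total = R_1 + R_2 + R_3 = 32.1 Ω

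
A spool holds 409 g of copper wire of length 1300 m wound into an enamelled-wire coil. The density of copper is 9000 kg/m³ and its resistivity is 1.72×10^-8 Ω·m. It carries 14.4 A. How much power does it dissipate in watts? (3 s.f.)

A = m/(density·L) = 0.409/(9000×1300) = 3.4957e-08 m²
R = ρL/A = (1.72×10^-8)(1300)/(3.4957e-08) = 639.6 Ω
P = I²R = (14.4)² × 639.6 = 1.33×10^5 W

1.33×10^5 W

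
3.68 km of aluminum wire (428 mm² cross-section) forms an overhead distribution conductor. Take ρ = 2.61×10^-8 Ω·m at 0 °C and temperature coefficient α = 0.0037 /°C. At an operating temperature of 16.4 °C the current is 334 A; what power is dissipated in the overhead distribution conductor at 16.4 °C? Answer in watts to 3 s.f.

26600 W

A = 428 mm² = 4.280e-04 m²
R₍0₎ = ρL/A = (2.61×10^-8)(3680)/(4.280e-04) = 0.2244 Ω
R₍16.4₎ = R₍0₎(1 + αΔT) = 0.2244 × (1 + 0.0037×16.4) = 0.238 Ω
P = I²R = (334)² × 0.238 = 26600 W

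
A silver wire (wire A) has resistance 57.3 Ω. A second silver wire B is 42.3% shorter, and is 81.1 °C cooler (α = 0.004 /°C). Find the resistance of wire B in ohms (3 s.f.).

R ∝ ρL/d² with ρ ∝ (1+αΔT), so R_B/R_A = (1 − 42.3/100) × (1 − 0.004×81.1)
= 0.577 × 0.6756 = 0.3898
R_B = 0.3898 × 57.3 = 22.3 Ω

22.3 Ω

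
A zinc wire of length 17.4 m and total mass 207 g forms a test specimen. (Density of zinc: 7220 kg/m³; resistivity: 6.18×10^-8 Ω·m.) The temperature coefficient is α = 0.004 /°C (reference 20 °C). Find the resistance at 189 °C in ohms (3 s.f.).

A = m/(density·L) = 0.207/(7220×17.4) = 1.6477e-06 m²
R = ρL/A = (6.18×10^-8)(17.4)/(1.6477e-06) = 0.6526 Ω
R(189 °C) = 0.6526 × (1 + 0.004×169) = 1.09 Ω

1.09 Ω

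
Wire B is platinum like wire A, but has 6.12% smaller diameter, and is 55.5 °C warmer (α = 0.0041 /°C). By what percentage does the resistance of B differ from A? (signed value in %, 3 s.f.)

39.3%

R ∝ ρL/d² with ρ ∝ (1+αΔT), so R_B/R_A = (1 − 6.12/100)⁻² × (1 + 0.0041×55.5)
= 1.135 × 1.228 = 1.393
(R_B − R_A)/R_A = 1.393 − 1 = 39.3%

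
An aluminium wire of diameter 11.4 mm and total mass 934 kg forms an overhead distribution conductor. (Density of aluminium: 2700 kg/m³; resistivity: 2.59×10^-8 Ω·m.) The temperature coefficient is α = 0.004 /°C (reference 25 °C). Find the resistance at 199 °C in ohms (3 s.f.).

1.46 Ω

A = π(d/2)² = π(5.7000e-03 m)² = 1.0207e-04 m²
L = m/(density·A) = 934/(2700×1.0207e-04) = 3389 m
R = ρL/A = (2.59×10^-8)(3389)/(1.0207e-04) = 0.86 Ω
R(199 °C) = 0.86 × (1 + 0.004×174) = 1.46 Ω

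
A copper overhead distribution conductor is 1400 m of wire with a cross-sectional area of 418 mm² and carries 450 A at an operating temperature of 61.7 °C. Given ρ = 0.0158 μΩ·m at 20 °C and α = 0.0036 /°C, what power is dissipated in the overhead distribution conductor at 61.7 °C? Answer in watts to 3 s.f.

12300 W

ρ = 0.0158 μΩ·m = 1.58×10^-8 Ω·m
A = 418 mm² = 4.180e-04 m²
R₍20₎ = ρL/A = (1.58×10^-8)(1400)/(4.180e-04) = 0.05292 Ω
R₍61.7₎ = R₍20₎(1 + αΔT) = 0.05292 × (1 + 0.0036×41.7) = 0.06086 Ω
P = I²R = (450)² × 0.06086 = 12300 W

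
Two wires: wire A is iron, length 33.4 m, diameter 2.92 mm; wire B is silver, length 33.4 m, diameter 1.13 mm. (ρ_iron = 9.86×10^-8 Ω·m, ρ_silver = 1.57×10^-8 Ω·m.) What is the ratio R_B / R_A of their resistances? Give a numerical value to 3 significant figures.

1.06

R ∝ ρL/d², so R_B/R_A = (ρ_B/ρ_A) × (d_A/d_B)²
= (1.57×10^-8/9.86×10^-8) × (2.92/1.13)² = 1.06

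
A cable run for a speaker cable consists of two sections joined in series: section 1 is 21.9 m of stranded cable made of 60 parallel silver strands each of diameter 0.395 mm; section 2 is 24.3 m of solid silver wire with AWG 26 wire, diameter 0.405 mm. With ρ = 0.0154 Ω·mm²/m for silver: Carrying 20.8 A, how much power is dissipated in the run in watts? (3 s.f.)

ρ = 0.0154 Ω·mm²/m = 1.54×10^-8 Ω·m
Section 1: A_strand = π(1.9750e-04)² = 1.225e-07 m²; R₁ = ρL/(N·A_s) = (1.54×10^-8)(21.9)/(60×1.225e-07) = 0.04587 Ω
Section 2: A = π(0.405/2 mm)² = π(2.0250e-04 m)² = 1.288e-07 m²
R₂ = (1.54×10^-8)(24.3)/(1.288e-07) = 2.905 Ω
R = R₁ + R₂ = 2.951 Ω
P = I²R = (20.8)² × 2.951 = 1280 W

1280 W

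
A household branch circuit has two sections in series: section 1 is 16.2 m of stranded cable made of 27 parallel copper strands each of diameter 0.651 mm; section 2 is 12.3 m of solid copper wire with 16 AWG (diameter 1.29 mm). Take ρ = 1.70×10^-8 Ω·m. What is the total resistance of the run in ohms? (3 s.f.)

0.191 Ω

Section 1: A_strand = π(3.2550e-04)² = 3.329e-07 m²; R₁ = ρL/(N·A_s) = (1.70×10^-8)(16.2)/(27×3.329e-07) = 0.03064 Ω
Section 2: A = π(1.29/2 mm)² = π(6.4500e-04 m)² = 1.307e-06 m²
R₂ = (1.70×10^-8)(12.3)/(1.307e-06) = 0.16 Ω
R = R₁ + R₂ = 0.191 Ω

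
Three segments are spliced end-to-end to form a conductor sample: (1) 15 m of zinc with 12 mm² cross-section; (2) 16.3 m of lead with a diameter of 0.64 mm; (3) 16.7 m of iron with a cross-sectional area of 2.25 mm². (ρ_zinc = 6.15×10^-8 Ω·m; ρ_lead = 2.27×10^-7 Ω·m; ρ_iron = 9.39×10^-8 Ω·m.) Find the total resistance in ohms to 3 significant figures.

12.3 Ω

Seg 1: A = 12 mm² = 1.200e-05 m²
R_1 = (6.15×10^-8)(15)/(1.200e-05) = 0.07687 Ω
Seg 2: A = π(d/2)² = π(3.2000e-04 m)² = 3.217e-07 m²
R_2 = (2.27×10^-7)(16.3)/(3.217e-07) = 11.5 Ω
Seg 3: A = 2.25 mm² = 2.250e-06 m²
R_3 = (9.39×10^-8)(16.7)/(2.250e-06) = 0.6969 Ω
R_total = R_1 + R_2 + R_3 = 12.3 Ω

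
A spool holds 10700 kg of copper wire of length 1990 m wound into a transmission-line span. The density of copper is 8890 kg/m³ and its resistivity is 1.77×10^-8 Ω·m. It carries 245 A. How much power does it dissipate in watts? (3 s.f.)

3500 W

A = m/(density·L) = 10700/(8890×1990) = 6.0482e-04 m²
R = ρL/A = (1.77×10^-8)(1990)/(6.0482e-04) = 0.05824 Ω
P = I²R = (245)² × 0.05824 = 3500 W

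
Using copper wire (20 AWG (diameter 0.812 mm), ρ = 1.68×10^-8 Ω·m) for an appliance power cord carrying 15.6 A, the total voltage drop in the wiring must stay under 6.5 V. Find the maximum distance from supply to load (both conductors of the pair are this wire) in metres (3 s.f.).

A = π(0.812/2 mm)² = π(4.0600e-04 m)² = 5.178e-07 m²
L_max = V_max·A/(2·ρI) = (6.5)(5.178e-07)/(2×1.68×10^-8×15.6) = 6.42 m

6.42 m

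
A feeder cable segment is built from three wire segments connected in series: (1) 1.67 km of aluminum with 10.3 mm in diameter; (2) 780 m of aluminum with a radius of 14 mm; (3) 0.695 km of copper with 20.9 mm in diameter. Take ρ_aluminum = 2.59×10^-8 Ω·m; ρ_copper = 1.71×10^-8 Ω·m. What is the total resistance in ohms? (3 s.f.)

0.587 Ω

Seg 1: A = π(d/2)² = π(5.1500e-03 m)² = 8.332e-05 m²
R_1 = (2.59×10^-8)(1670)/(8.332e-05) = 0.5191 Ω
Seg 2: A = πr² = π(1.4000e-02 m)² = 6.158e-04 m²
R_2 = (2.59×10^-8)(780)/(6.158e-04) = 0.03281 Ω
Seg 3: A = π(d/2)² = π(1.0450e-02 m)² = 3.431e-04 m²
R_3 = (1.71×10^-8)(695)/(3.431e-04) = 0.03464 Ω
R_total = R_1 + R_2 + R_3 = 0.587 Ω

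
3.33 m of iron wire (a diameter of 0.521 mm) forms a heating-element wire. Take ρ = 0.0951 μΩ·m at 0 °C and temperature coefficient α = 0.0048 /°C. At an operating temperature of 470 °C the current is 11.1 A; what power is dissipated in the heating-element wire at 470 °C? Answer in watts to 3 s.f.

ρ = 0.0951 μΩ·m = 9.51×10^-8 Ω·m
A = π(d/2)² = π(2.6050e-04 m)² = 2.132e-07 m²
R₍0₎ = ρL/A = (9.51×10^-8)(3.33)/(2.132e-07) = 1.485 Ω
R₍470₎ = R₍0₎(1 + αΔT) = 1.485 × (1 + 0.0048×470) = 4.837 Ω
P = I²R = (11.1)² × 4.837 = 596 W

596 W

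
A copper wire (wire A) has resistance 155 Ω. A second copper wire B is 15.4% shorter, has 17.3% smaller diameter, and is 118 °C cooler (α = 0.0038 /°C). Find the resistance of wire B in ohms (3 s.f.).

106 Ω

R ∝ ρL/d² with ρ ∝ (1+αΔT), so R_B/R_A = (1 − 15.4/100) × (1 − 17.3/100)⁻² × (1 − 0.0038×118)
= 0.846 × 1.462 × 0.5516 = 0.6823
R_B = 0.6823 × 155 = 106 Ω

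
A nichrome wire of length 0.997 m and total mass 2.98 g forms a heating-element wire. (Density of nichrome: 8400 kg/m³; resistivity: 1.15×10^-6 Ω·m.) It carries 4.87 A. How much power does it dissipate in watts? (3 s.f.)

76.4 W

A = m/(density·L) = 0.00298/(8400×0.997) = 3.5583e-07 m²
R = ρL/A = (1.15×10^-6)(0.997)/(3.5583e-07) = 3.222 Ω
P = I²R = (4.87)² × 3.222 = 76.4 W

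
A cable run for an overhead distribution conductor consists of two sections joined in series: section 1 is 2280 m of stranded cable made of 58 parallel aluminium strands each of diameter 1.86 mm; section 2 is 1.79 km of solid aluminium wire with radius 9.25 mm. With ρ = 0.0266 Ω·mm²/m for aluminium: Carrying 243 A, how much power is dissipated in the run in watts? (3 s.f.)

33200 W

ρ = 0.0266 Ω·mm²/m = 2.66×10^-8 Ω·m
Section 1: A_strand = π(9.3000e-04)² = 2.717e-06 m²; R₁ = ρL/(N·A_s) = (2.66×10^-8)(2280)/(58×2.717e-06) = 0.3848 Ω
Section 2: A = πr² = π(9.2500e-03 m)² = 2.688e-04 m²
R₂ = (2.66×10^-8)(1790)/(2.688e-04) = 0.1771 Ω
R = R₁ + R₂ = 0.562 Ω
P = I²R = (243)² × 0.562 = 33200 W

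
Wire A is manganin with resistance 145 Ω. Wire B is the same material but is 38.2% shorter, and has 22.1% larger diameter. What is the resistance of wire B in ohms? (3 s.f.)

60.1 Ω

R ∝ L/d², so R_B/R_A = (1 − 38.2/100) × (1 + 22.1/100)⁻²
= 0.618 × 0.6708 = 0.4145
R_B = 0.4145 × 145 = 60.1 Ω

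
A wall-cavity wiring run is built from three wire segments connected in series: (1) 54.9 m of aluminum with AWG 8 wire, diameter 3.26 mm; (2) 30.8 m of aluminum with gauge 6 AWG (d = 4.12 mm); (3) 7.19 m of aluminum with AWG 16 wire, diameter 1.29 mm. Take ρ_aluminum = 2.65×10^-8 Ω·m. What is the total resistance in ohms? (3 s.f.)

Seg 1: A = π(3.26/2 mm)² = π(1.6300e-03 m)² = 8.347e-06 m²
R_1 = (2.65×10^-8)(54.9)/(8.347e-06) = 0.1743 Ω
Seg 2: A = π(4.12/2 mm)² = π(2.0600e-03 m)² = 1.333e-05 m²
R_2 = (2.65×10^-8)(30.8)/(1.333e-05) = 0.06122 Ω
Seg 3: A = π(1.29/2 mm)² = π(6.4500e-04 m)² = 1.307e-06 m²
R_3 = (2.65×10^-8)(7.19)/(1.307e-06) = 0.1458 Ω
R_total = R_1 + R_2 + R_3 = 0.381 Ω

0.381 Ω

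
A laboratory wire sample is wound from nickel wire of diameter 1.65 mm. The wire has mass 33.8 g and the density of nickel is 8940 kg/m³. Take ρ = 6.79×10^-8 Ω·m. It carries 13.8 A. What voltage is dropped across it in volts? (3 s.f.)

0.775 V

A = π(d/2)² = π(8.2500e-04 m)² = 2.1382e-06 m²
L = m/(density·A) = 0.0338/(8940×2.1382e-06) = 1.768 m
R = ρL/A = (6.79×10^-8)(1.768)/(2.1382e-06) = 0.05615 Ω
V = IR = 13.8 × 0.05615 = 0.775 V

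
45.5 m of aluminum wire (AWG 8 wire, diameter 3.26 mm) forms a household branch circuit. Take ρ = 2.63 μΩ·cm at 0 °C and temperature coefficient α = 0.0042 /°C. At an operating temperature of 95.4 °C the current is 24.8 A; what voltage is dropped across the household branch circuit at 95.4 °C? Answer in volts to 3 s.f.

4.98 V

ρ = 2.63 μΩ·cm = 2.63×10^-8 Ω·m
A = π(3.26/2 mm)² = π(1.6300e-03 m)² = 8.347e-06 m²
R₍0₎ = ρL/A = (2.63×10^-8)(45.5)/(8.347e-06) = 0.1434 Ω
R₍95.4₎ = R₍0₎(1 + αΔT) = 0.1434 × (1 + 0.0042×95.4) = 0.2008 Ω
V = IR = 24.8 × 0.2008 = 4.98 V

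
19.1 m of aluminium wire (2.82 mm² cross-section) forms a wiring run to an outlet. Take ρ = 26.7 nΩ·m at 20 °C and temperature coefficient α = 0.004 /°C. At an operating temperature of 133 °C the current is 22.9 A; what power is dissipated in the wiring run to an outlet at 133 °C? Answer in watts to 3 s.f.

138 W

ρ = 26.7 nΩ·m = 2.67×10^-8 Ω·m
A = 2.82 mm² = 2.820e-06 m²
R₍20₎ = ρL/A = (2.67×10^-8)(19.1)/(2.820e-06) = 0.1808 Ω
R₍133₎ = R₍20₎(1 + αΔT) = 0.1808 × (1 + 0.004×113) = 0.2626 Ω
P = I²R = (22.9)² × 0.2626 = 138 W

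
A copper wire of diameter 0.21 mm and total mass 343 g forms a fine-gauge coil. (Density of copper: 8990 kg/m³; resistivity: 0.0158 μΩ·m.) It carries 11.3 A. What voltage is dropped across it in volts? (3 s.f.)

5680 V

ρ = 0.0158 μΩ·m = 1.58×10^-8 Ω·m
A = π(d/2)² = π(1.0500e-04 m)² = 3.4636e-08 m²
L = m/(density·A) = 0.343/(8990×3.4636e-08) = 1102 m
R = ρL/A = (1.58×10^-8)(1102)/(3.4636e-08) = 502.5 Ω
V = IR = 11.3 × 502.5 = 5680 V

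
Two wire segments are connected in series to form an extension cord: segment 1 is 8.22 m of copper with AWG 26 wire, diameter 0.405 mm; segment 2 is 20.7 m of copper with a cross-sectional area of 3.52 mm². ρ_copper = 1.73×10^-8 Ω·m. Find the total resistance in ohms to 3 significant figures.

1.21 Ω

Segment 1: A = π(0.405/2 mm)² = π(2.0250e-04 m)² = 1.288e-07 m²
R₁ = ρL/A = (1.73×10^-8)(8.22)/(1.288e-07) = 1.104 Ω
Segment 2: A = 3.52 mm² = 3.520e-06 m²
R₂ = (1.73×10^-8)(20.7)/(3.520e-06) = 0.1017 Ω
R = R₁ + R₂ = 1.21 Ω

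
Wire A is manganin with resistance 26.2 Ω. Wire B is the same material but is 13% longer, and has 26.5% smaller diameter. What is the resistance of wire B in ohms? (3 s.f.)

R ∝ L/d², so R_B/R_A = (1 + 13/100) × (1 − 26.5/100)⁻²
= 1.13 × 1.851 = 2.092
R_B = 2.092 × 26.2 = 54.8 Ω

54.8 Ω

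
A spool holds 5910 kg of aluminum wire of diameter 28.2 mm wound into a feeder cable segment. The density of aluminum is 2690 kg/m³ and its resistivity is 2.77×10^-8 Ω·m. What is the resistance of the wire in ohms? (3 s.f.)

0.156 Ω

A = π(d/2)² = π(1.4100e-02 m)² = 6.2458e-04 m²
L = m/(density·A) = 5910/(2690×6.2458e-04) = 3518 m
R = ρL/A = (2.77×10^-8)(3518)/(6.2458e-04) = 0.156 Ω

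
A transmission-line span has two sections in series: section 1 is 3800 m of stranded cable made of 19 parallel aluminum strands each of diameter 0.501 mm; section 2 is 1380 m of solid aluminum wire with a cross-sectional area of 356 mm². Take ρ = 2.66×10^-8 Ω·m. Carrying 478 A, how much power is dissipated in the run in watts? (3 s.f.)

Section 1: A_strand = π(2.5050e-04)² = 1.971e-07 m²; R₁ = ρL/(N·A_s) = (2.66×10^-8)(3800)/(19×1.971e-07) = 26.99 Ω
Section 2: A = 356 mm² = 3.560e-04 m²
R₂ = (2.66×10^-8)(1380)/(3.560e-04) = 0.1031 Ω
R = R₁ + R₂ = 27.09 Ω
P = I²R = (478)² × 27.09 = 6.19×10^6 W

6.19×10^6 W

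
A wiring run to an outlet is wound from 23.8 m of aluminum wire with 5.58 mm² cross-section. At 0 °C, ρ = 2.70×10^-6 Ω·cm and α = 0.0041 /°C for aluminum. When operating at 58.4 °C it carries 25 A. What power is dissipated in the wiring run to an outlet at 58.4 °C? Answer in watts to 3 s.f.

89.2 W

ρ = 2.70×10^-6 Ω·cm = 2.70×10^-8 Ω·m
A = 5.58 mm² = 5.580e-06 m²
R₍0₎ = ρL/A = (2.70×10^-8)(23.8)/(5.580e-06) = 0.1152 Ω
R₍58.4₎ = R₍0₎(1 + αΔT) = 0.1152 × (1 + 0.0041×58.4) = 0.1427 Ω
P = I²R = (25)² × 0.1427 = 89.2 W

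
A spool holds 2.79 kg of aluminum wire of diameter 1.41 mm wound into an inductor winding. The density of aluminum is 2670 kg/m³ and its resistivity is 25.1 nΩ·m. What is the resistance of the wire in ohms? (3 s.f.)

10.8 Ω

ρ = 25.1 nΩ·m = 2.51×10^-8 Ω·m
A = π(d/2)² = π(7.0500e-04 m)² = 1.5615e-06 m²
L = m/(density·A) = 2.79/(2670×1.5615e-06) = 669.2 m
R = ρL/A = (2.51×10^-8)(669.2)/(1.5615e-06) = 10.8 Ω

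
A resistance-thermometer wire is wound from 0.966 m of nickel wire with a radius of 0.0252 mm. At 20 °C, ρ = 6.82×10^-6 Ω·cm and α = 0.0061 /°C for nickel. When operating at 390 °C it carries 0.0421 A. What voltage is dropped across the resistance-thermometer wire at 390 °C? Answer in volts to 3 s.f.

ρ = 6.82×10^-6 Ω·cm = 6.82×10^-8 Ω·m
A = πr² = π(2.5200e-05 m)² = 1.995e-09 m²
R₍20₎ = ρL/A = (6.82×10^-8)(0.966)/(1.995e-09) = 33.02 Ω
R₍390₎ = R₍20₎(1 + αΔT) = 33.02 × (1 + 0.0061×370) = 107.6 Ω
V = IR = 0.0421 × 107.6 = 4.53 V

4.53 V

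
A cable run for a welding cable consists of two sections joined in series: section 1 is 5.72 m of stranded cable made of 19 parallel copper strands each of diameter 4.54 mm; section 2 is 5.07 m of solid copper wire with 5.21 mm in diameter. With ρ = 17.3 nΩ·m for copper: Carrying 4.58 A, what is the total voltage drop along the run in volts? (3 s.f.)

ρ = 17.3 nΩ·m = 1.73×10^-8 Ω·m
Section 1: A_strand = π(2.2700e-03)² = 1.619e-05 m²; R₁ = ρL/(N·A_s) = (1.73×10^-8)(5.72)/(19×1.619e-05) = 3.217×10^-4 Ω
Section 2: A = π(d/2)² = π(2.6050e-03 m)² = 2.132e-05 m²
R₂ = (1.73×10^-8)(5.07)/(2.132e-05) = 0.004114 Ω
R = R₁ + R₂ = 0.004436 Ω
V = IR = 4.58 × 0.004436 = 0.0203 V

0.0203 V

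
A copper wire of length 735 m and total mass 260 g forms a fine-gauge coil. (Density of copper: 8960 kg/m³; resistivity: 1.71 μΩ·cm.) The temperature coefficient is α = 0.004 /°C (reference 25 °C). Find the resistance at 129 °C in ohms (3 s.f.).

ρ = 1.71 μΩ·cm = 1.71×10^-8 Ω·m
A = m/(density·L) = 0.26/(8960×735) = 3.9480e-08 m²
R = ρL/A = (1.71×10^-8)(735)/(3.9480e-08) = 318.4 Ω
R(129 °C) = 318.4 × (1 + 0.004×104) = 451 Ω

451 Ω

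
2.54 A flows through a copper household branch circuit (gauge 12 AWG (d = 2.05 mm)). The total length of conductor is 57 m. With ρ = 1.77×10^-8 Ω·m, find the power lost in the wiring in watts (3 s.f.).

1.97 W

A = π(2.05/2 mm)² = π(1.0250e-03 m)² = 3.301e-06 m²
R = ρL/A = (1.77×10^-8)(57)/(3.301e-06) = 0.3057 Ω
P = I²R = (2.54)² × 0.3057 = 1.97 W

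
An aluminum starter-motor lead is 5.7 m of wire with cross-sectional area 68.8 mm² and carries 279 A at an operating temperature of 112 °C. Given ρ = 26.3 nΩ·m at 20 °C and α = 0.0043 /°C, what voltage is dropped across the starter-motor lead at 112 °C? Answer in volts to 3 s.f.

0.848 V

ρ = 26.3 nΩ·m = 2.63×10^-8 Ω·m
A = 68.8 mm² = 6.880e-05 m²
R₍20₎ = ρL/A = (2.63×10^-8)(5.7)/(6.880e-05) = 0.002179 Ω
R₍112₎ = R₍20₎(1 + αΔT) = 0.002179 × (1 + 0.0043×92) = 0.003041 Ω
V = IR = 279 × 0.003041 = 0.848 V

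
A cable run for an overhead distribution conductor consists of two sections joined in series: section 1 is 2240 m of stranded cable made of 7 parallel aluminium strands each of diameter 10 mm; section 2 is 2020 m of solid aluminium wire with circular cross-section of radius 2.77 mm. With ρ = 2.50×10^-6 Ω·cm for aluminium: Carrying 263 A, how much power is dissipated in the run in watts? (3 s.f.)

ρ = 2.50×10^-6 Ω·cm = 2.50×10^-8 Ω·m
Section 1: A_strand = π(5.0000e-03)² = 7.854e-05 m²; R₁ = ρL/(N·A_s) = (2.50×10^-8)(2240)/(7×7.854e-05) = 0.1019 Ω
Section 2: A = πr² = π(2.7700e-03 m)² = 2.411e-05 m²
R₂ = (2.50×10^-8)(2020)/(2.411e-05) = 2.095 Ω
R = R₁ + R₂ = 2.197 Ω
P = I²R = (263)² × 2.197 = 1.52×10^5 W

1.52×10^5 W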